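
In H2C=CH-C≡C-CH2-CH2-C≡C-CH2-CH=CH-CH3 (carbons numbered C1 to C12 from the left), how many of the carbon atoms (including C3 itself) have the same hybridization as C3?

4

C3 is sp (two π bonds).
C1: sp2
C2: sp2
C3: sp ✓
C4: sp ✓
C5: sp3
C6: sp3
C7: sp ✓
C8: sp ✓
C9: sp3
C10: sp2
C11: sp2
C12: sp3
4 carbons are sp.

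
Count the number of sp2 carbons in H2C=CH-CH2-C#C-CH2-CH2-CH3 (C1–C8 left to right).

C1: sp2 ✓
C2: sp2 ✓
C3: sp3
C4: sp
C5: sp
C6: sp3
C7: sp3
C8: sp3
C1, C2 → 2 sp2 carbons.

2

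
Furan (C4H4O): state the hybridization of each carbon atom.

sp^2

Each carbon atom carries 3 σ bonds, plus one π bond, giving a steric number of 3, so it is sp2.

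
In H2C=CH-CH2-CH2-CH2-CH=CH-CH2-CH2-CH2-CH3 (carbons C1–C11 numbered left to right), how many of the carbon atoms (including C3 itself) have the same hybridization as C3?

7

C3 is sp3 (only σ bonds).
C1: sp2
C2: sp2
C3: sp3 ✓
C4: sp3 ✓
C5: sp3 ✓
C6: sp2
C7: sp2
C8: sp3 ✓
C9: sp3 ✓
C10: sp3 ✓
C11: sp3 ✓
7 carbons are sp3.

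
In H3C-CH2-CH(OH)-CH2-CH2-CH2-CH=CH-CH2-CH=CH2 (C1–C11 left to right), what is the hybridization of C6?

sp³

C6 has 4 σ bonds: steric number 4 → sp3.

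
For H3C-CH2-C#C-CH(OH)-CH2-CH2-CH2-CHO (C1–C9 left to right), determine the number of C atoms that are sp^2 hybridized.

1

C1: sp3
C2: sp3
C3: sp
C4: sp
C5: sp3
C6: sp3
C7: sp3
C8: sp3
C9: sp2 ✓
C9 → 1 sp2 carbon.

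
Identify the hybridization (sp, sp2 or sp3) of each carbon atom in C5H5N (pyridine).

sp²

Each carbon atom has 3 σ bonds, plus one π bond: steric number 3 → sp2.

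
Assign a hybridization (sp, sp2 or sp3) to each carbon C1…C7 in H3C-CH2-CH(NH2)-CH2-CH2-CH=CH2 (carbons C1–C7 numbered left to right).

C1 is sp3: 4 σ bonds, 4 electron-density regions.
C2 — 4 σ bonds. Steric number 4, so sp3.
C3: 4 σ bonds; 4 regions of electron density → sp3.
C4 (4 σ bonds) has steric number 4: sp3.
C5 (4 σ bonds) has steric number 4: sp3.
C6: 3 σ bonds, plus one π bond — 3 electron domains, sp2.
C7 is sp2: 3 σ bonds, plus one π bond, 3 electron-density regions.

C1 sp3, C2 sp3, C3 sp3, C4 sp3, C5 sp3, C6 sp2, C7 sp2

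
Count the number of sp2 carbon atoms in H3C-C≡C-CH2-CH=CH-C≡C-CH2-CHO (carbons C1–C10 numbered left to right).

3

C1: sp3
C2: sp
C3: sp
C4: sp3
C5: sp2 ✓
C6: sp2 ✓
C7: sp
C8: sp
C9: sp3
C10: sp2 ✓
C5, C6, C10 → 3 sp2 carbons.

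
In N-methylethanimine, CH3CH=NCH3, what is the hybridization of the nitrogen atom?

sp²

Two σ bonds + one lone pair = steric number 3 → sp2.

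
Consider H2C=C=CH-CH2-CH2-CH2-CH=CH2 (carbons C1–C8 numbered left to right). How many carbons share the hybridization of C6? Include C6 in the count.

3

C6 is sp3 (only σ bonds).
C1: sp2
C2: sp
C3: sp2
C4: sp3 ✓
C5: sp3 ✓
C6: sp3 ✓
C7: sp2
C8: sp2
3 carbons are sp3.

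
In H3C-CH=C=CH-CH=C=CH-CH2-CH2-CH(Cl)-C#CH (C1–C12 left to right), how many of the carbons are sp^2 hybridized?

C1: sp3
C2: sp2 ✓
C3: sp
C4: sp2 ✓
C5: sp2 ✓
C6: sp
C7: sp2 ✓
C8: sp3
C9: sp3
C10: sp3
C11: sp
C12: sp
C2, C4, C5, C7 → 4 sp2 carbons.

4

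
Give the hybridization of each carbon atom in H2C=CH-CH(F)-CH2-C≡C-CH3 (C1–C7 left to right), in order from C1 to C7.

C1 sp2, C2 sp2, C3 sp3, C4 sp3, C5 sp, C6 sp, C7 sp3

C1 has 3 σ bonds, plus one π bond: steric number 3 → sp2.
C2 carries 3 σ bonds, plus one π bond, giving a steric number of 3, so it is sp2.
C3 has 4 σ bonds: steric number 4 → sp3.
C4 is sp3: 4 σ bonds, 4 electron-density regions.
C5: 2 σ bonds, plus two π bonds — 2 electron domains, sp.
C6 (2 σ bonds, plus two π bonds) has steric number 2: sp.
C7: 4 σ bonds; 4 regions of electron density → sp3.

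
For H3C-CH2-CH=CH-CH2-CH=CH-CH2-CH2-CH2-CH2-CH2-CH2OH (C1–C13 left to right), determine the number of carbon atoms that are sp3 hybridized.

9

C1: sp3 ✓
C2: sp3 ✓
C3: sp2
C4: sp2
C5: sp3 ✓
C6: sp2
C7: sp2
C8: sp3 ✓
C9: sp3 ✓
C10: sp3 ✓
C11: sp3 ✓
C12: sp3 ✓
C13: sp3 ✓
C1, C2, C5, C8, C9, C10, C11, C12, C13 → 9 sp3 carbons.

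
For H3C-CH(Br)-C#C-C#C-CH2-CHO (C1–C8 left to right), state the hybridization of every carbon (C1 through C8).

C1 carries 4 σ bonds, giving a steric number of 4, so it is sp3.
C2 carries 4 σ bonds, giving a steric number of 4, so it is sp3.
C3: 2 σ bonds, plus two π bonds; 2 regions of electron density → sp.
C4 carries 2 σ bonds, plus two π bonds, giving a steric number of 2, so it is sp.
C5: 2 σ bonds, plus two π bonds — 2 electron domains, sp.
C6 — 2 σ bonds, plus two π bonds. Steric number 2, so sp.
C7 is sp3: 4 σ bonds, 4 electron-density regions.
C8 (3 σ bonds, plus one π bond) has steric number 3: sp2.

C1 sp3, C2 sp3, C3 sp, C4 sp, C5 sp, C6 sp, C7 sp3, C8 sp2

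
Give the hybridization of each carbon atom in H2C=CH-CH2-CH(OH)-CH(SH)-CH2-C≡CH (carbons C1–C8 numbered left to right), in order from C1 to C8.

C1 sp2, C2 sp2, C3 sp3, C4 sp3, C5 sp3, C6 sp3, C7 sp, C8 sp

C1 has 3 σ bonds, plus one π bond: steric number 3 → sp2.
C2 — 3 σ bonds, plus one π bond. Steric number 3, so sp2.
C3: 4 σ bonds; 4 regions of electron density → sp3.
C4 — 4 σ bonds. Steric number 4, so sp3.
C5 carries 4 σ bonds, giving a steric number of 4, so it is sp3.
C6 (4 σ bonds) has steric number 4: sp3.
C7 (2 σ bonds, plus two π bonds) has steric number 2: sp.
C8 has 2 σ bonds, plus two π bonds: steric number 2 → sp.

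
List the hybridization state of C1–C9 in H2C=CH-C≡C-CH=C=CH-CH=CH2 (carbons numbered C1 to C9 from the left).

C1 carries 3 σ bonds, plus one π bond, giving a steric number of 3, so it is sp2.
C2: 3 σ bonds, plus one π bond — 3 electron domains, sp2.
C3 carries 2 σ bonds, plus two π bonds, giving a steric number of 2, so it is sp.
C4: 2 σ bonds, plus two π bonds — 2 electron domains, sp.
C5 carries 3 σ bonds, plus one π bond, giving a steric number of 3, so it is sp2.
C6: 2 σ bonds, plus two π bonds; 2 regions of electron density → sp.
C7: 3 σ bonds, plus one π bond; 3 regions of electron density → sp2.
C8 has 3 σ bonds, plus one π bond: steric number 3 → sp2.
C9: 3 σ bonds, plus one π bond — 3 electron domains, sp2.

C1 sp2, C2 sp2, C3 sp, C4 sp, C5 sp2, C6 sp, C7 sp2, C8 sp2, C9 sp2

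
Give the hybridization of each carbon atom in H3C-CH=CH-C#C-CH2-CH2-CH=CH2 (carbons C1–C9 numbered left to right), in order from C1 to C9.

C1: 4 σ bonds — 4 electron domains, sp3.
C2 — 3 σ bonds, plus one π bond. Steric number 3, so sp2.
C3 has 3 σ bonds, plus one π bond: steric number 3 → sp2.
C4 carries 2 σ bonds, plus two π bonds, giving a steric number of 2, so it is sp.
C5: 2 σ bonds, plus two π bonds; 2 regions of electron density → sp.
C6 has 4 σ bonds: steric number 4 → sp3.
C7 is sp3: 4 σ bonds, 4 electron-density regions.
C8 (3 σ bonds, plus one π bond) has steric number 3: sp2.
C9 is sp2: 3 σ bonds, plus one π bond, 3 electron-density regions.

C1 sp3, C2 sp2, C3 sp2, C4 sp, C5 sp, C6 sp3, C7 sp3, C8 sp2, C9 sp2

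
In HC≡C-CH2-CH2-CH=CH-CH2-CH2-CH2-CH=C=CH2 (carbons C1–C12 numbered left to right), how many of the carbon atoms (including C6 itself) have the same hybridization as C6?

C6 is sp2 (one π bond).
C1: sp
C2: sp
C3: sp3
C4: sp3
C5: sp2 ✓
C6: sp2 ✓
C7: sp3
C8: sp3
C9: sp3
C10: sp2 ✓
C11: sp
C12: sp2 ✓
4 carbons are sp2.

4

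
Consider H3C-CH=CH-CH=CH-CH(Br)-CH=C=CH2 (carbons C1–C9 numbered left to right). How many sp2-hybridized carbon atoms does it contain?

C1: sp3
C2: sp2 ✓
C3: sp2 ✓
C4: sp2 ✓
C5: sp2 ✓
C6: sp3
C7: sp2 ✓
C8: sp
C9: sp2 ✓
C2, C3, C4, C5, C7, C9 → 6 sp2 carbons.

6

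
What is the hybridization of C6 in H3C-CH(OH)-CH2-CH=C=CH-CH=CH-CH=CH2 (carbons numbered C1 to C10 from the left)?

sp²

C6: 3 σ bonds, plus one π bond — 3 electron domains, sp2.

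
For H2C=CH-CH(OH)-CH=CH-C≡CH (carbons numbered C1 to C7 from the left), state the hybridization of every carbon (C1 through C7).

C1 sp2, C2 sp2, C3 sp3, C4 sp2, C5 sp2, C6 sp, C7 sp

C1 is sp2: 3 σ bonds, plus one π bond, 3 electron-density regions.
C2 has 3 σ bonds, plus one π bond: steric number 3 → sp2.
C3 (4 σ bonds) has steric number 4: sp3.
C4 is sp2: 3 σ bonds, plus one π bond, 3 electron-density regions.
C5 — 3 σ bonds, plus one π bond. Steric number 3, so sp2.
C6 has 2 σ bonds, plus two π bonds: steric number 2 → sp.
C7: 2 σ bonds, plus two π bonds — 2 electron domains, sp.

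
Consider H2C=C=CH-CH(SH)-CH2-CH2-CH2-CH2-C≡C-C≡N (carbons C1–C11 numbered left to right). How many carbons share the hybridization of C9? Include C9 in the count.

C9 is sp (two π bonds).
C1: sp2
C2: sp ✓
C3: sp2
C4: sp3
C5: sp3
C6: sp3
C7: sp3
C8: sp3
C9: sp ✓
C10: sp ✓
C11: sp ✓
4 carbons are sp.

4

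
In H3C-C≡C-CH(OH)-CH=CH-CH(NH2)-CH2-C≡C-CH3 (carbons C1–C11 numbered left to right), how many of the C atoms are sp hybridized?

C1: sp3
C2: sp ✓
C3: sp ✓
C4: sp3
C5: sp2
C6: sp2
C7: sp3
C8: sp3
C9: sp ✓
C10: sp ✓
C11: sp3
C2, C3, C9, C10 → 4 sp carbons.

4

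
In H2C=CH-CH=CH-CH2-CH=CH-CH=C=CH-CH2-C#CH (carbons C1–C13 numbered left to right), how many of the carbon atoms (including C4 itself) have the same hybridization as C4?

8

C4 is sp2 (one π bond).
C1: sp2 ✓
C2: sp2 ✓
C3: sp2 ✓
C4: sp2 ✓
C5: sp3
C6: sp2 ✓
C7: sp2 ✓
C8: sp2 ✓
C9: sp
C10: sp2 ✓
C11: sp3
C12: sp
C13: sp
8 carbons are sp2.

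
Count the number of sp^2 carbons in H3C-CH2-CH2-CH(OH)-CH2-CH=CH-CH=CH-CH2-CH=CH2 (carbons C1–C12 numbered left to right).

C1: sp3
C2: sp3
C3: sp3
C4: sp3
C5: sp3
C6: sp2 ✓
C7: sp2 ✓
C8: sp2 ✓
C9: sp2 ✓
C10: sp3
C11: sp2 ✓
C12: sp2 ✓
C6, C7, C8, C9, C11, C12 → 6 sp2 carbons.

6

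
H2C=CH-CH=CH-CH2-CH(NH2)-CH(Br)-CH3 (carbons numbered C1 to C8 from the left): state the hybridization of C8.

sp^3

C8 — 4 σ bonds. Steric number 4, so sp3.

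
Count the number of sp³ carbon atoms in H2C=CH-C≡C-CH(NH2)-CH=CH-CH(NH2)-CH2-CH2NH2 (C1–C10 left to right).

C1: sp2
C2: sp2
C3: sp
C4: sp
C5: sp3 ✓
C6: sp2
C7: sp2
C8: sp3 ✓
C9: sp3 ✓
C10: sp3 ✓
C5, C8, C9, C10 → 4 sp3 carbons.

4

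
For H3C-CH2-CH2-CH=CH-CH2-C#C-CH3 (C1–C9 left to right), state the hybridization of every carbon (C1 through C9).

C1 is sp3: 4 σ bonds, 4 electron-density regions.
C2 carries 4 σ bonds, giving a steric number of 4, so it is sp3.
C3 is sp3: 4 σ bonds, 4 electron-density regions.
C4 has 3 σ bonds, plus one π bond: steric number 3 → sp2.
C5 carries 3 σ bonds, plus one π bond, giving a steric number of 3, so it is sp2.
C6 is sp3: 4 σ bonds, 4 electron-density regions.
C7 has 2 σ bonds, plus two π bonds: steric number 2 → sp.
C8: 2 σ bonds, plus two π bonds — 2 electron domains, sp.
C9 has 4 σ bonds: steric number 4 → sp3.

C1 sp3, C2 sp3, C3 sp3, C4 sp2, C5 sp2, C6 sp3, C7 sp, C8 sp, C9 sp3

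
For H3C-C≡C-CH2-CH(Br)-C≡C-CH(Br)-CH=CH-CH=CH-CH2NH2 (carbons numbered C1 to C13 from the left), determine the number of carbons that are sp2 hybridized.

C1: sp3
C2: sp
C3: sp
C4: sp3
C5: sp3
C6: sp
C7: sp
C8: sp3
C9: sp2 ✓
C10: sp2 ✓
C11: sp2 ✓
C12: sp2 ✓
C13: sp3
C9, C10, C11, C12 → 4 sp2 carbons.

4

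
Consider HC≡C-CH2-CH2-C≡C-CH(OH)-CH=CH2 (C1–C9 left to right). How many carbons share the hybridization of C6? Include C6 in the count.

4

C6 is sp (two π bonds).
C1: sp ✓
C2: sp ✓
C3: sp3
C4: sp3
C5: sp ✓
C6: sp ✓
C7: sp3
C8: sp2
C9: sp2
4 carbons are sp.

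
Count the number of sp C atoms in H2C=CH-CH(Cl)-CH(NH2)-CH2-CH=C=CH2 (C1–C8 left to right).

C1: sp2
C2: sp2
C3: sp3
C4: sp3
C5: sp3
C6: sp2
C7: sp ✓
C8: sp2
C7 → 1 sp carbon.

1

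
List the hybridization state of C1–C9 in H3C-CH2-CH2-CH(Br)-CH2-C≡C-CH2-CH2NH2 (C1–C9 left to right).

C1 sp3, C2 sp3, C3 sp3, C4 sp3, C5 sp3, C6 sp, C7 sp, C8 sp3, C9 sp3

C1 — 4 σ bonds. Steric number 4, so sp3.
C2 — 4 σ bonds. Steric number 4, so sp3.
C3 (4 σ bonds) has steric number 4: sp3.
C4 is sp3: 4 σ bonds, 4 electron-density regions.
C5 (4 σ bonds) has steric number 4: sp3.
C6 carries 2 σ bonds, plus two π bonds, giving a steric number of 2, so it is sp.
C7: 2 σ bonds, plus two π bonds — 2 electron domains, sp.
C8 (4 σ bonds) has steric number 4: sp3.
C9 is sp3: 4 σ bonds, 4 electron-density regions.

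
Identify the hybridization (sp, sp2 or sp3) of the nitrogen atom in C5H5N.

N has two σ bonds and one lone pair in the ring plane (steric number 3 → sp2); its p orbital contributes one electron to the aromatic π system via the C=N double bond.

sp²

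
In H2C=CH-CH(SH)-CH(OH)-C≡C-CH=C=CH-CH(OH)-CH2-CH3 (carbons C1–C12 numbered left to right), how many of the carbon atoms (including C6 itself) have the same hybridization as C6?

3

C6 is sp (two π bonds).
C1: sp2
C2: sp2
C3: sp3
C4: sp3
C5: sp ✓
C6: sp ✓
C7: sp2
C8: sp ✓
C9: sp2
C10: sp3
C11: sp3
C12: sp3
3 carbons are sp.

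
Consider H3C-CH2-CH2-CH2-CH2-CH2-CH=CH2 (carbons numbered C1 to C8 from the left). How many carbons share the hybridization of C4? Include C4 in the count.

6

C4 is sp3 (only σ bonds).
C1: sp3 ✓
C2: sp3 ✓
C3: sp3 ✓
C4: sp3 ✓
C5: sp3 ✓
C6: sp3 ✓
C7: sp2
C8: sp2
6 carbons are sp3.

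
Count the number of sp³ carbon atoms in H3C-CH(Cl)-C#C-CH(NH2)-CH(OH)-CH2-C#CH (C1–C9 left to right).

C1: sp3 ✓
C2: sp3 ✓
C3: sp
C4: sp
C5: sp3 ✓
C6: sp3 ✓
C7: sp3 ✓
C8: sp
C9: sp
C1, C2, C5, C6, C7 → 5 sp3 carbons.

5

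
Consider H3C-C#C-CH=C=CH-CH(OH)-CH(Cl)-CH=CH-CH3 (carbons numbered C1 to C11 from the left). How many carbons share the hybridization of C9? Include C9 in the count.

4

C9 is sp2 (one π bond).
C1: sp3
C2: sp
C3: sp
C4: sp2 ✓
C5: sp
C6: sp2 ✓
C7: sp3
C8: sp3
C9: sp2 ✓
C10: sp2 ✓
C11: sp3
4 carbons are sp2.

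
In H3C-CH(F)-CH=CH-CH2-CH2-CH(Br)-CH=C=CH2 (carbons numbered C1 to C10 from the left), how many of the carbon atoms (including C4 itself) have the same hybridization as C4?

4

C4 is sp2 (one π bond).
C1: sp3
C2: sp3
C3: sp2 ✓
C4: sp2 ✓
C5: sp3
C6: sp3
C7: sp3
C8: sp2 ✓
C9: sp
C10: sp2 ✓
4 carbons are sp2.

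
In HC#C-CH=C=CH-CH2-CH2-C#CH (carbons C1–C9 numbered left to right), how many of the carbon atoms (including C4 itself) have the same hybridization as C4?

C4 is sp (two π bonds).
C1: sp ✓
C2: sp ✓
C3: sp2
C4: sp ✓
C5: sp2
C6: sp3
C7: sp3
C8: sp ✓
C9: sp ✓
5 carbons are sp.

5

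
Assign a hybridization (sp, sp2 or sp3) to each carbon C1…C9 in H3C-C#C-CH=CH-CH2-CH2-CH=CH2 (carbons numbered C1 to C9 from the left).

C1: 4 σ bonds — 4 electron domains, sp3.
C2 has 2 σ bonds, plus two π bonds: steric number 2 → sp.
C3 is sp: 2 σ bonds, plus two π bonds, 2 electron-density regions.
C4: 3 σ bonds, plus one π bond; 3 regions of electron density → sp2.
C5 carries 3 σ bonds, plus one π bond, giving a steric number of 3, so it is sp2.
C6 — 4 σ bonds. Steric number 4, so sp3.
C7 (4 σ bonds) has steric number 4: sp3.
C8 has 3 σ bonds, plus one π bond: steric number 3 → sp2.
C9: 3 σ bonds, plus one π bond — 3 electron domains, sp2.

C1 sp3, C2 sp, C3 sp, C4 sp2, C5 sp2, C6 sp3, C7 sp3, C8 sp2, C9 sp2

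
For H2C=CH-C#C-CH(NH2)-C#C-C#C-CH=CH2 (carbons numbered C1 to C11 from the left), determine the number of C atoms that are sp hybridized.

6

C1: sp2
C2: sp2
C3: sp ✓
C4: sp ✓
C5: sp3
C6: sp ✓
C7: sp ✓
C8: sp ✓
C9: sp ✓
C10: sp2
C11: sp2
C3, C4, C6, C7, C8, C9 → 6 sp carbons.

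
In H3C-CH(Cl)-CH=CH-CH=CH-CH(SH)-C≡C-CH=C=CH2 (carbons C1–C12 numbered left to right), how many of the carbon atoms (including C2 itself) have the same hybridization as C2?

C2 is sp3 (only σ bonds).
C1: sp3 ✓
C2: sp3 ✓
C3: sp2
C4: sp2
C5: sp2
C6: sp2
C7: sp3 ✓
C8: sp
C9: sp
C10: sp2
C11: sp
C12: sp2
3 carbons are sp3.

3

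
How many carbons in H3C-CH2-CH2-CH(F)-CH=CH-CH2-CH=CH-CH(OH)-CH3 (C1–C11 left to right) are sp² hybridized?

4

C1: sp3
C2: sp3
C3: sp3
C4: sp3
C5: sp2 ✓
C6: sp2 ✓
C7: sp3
C8: sp2 ✓
C9: sp2 ✓
C10: sp3
C11: sp3
C5, C6, C8, C9 → 4 sp2 carbons.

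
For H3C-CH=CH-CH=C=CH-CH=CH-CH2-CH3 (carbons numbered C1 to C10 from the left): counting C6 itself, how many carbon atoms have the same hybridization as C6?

C6 is sp2 (one π bond).
C1: sp3
C2: sp2 ✓
C3: sp2 ✓
C4: sp2 ✓
C5: sp
C6: sp2 ✓
C7: sp2 ✓
C8: sp2 ✓
C9: sp3
C10: sp3
6 carbons are sp2.

6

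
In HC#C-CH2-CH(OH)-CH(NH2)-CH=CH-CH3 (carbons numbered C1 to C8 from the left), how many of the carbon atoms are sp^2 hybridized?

C1: sp
C2: sp
C3: sp3
C4: sp3
C5: sp3
C6: sp2 ✓
C7: sp2 ✓
C8: sp3
C6, C7 → 2 sp2 carbons.

2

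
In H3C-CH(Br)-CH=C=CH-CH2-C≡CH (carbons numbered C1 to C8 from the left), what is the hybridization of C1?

C1 has 4 σ bonds: steric number 4 → sp3.

sp^3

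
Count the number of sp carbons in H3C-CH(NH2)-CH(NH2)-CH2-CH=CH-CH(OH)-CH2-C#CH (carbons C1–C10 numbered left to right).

2

C1: sp3
C2: sp3
C3: sp3
C4: sp3
C5: sp2
C6: sp2
C7: sp3
C8: sp3
C9: sp ✓
C10: sp ✓
C9, C10 → 2 sp carbons.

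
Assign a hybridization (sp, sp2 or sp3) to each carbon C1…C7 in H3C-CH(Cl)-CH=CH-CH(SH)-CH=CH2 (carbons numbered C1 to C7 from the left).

C1 sp3, C2 sp3, C3 sp2, C4 sp2, C5 sp3, C6 sp2, C7 sp2

C1: 4 σ bonds; 4 regions of electron density → sp3.
C2 (4 σ bonds) has steric number 4: sp3.
C3 carries 3 σ bonds, plus one π bond, giving a steric number of 3, so it is sp2.
C4: 3 σ bonds, plus one π bond; 3 regions of electron density → sp2.
C5: 4 σ bonds — 4 electron domains, sp3.
C6 has 3 σ bonds, plus one π bond: steric number 3 → sp2.
C7 has 3 σ bonds, plus one π bond: steric number 3 → sp2.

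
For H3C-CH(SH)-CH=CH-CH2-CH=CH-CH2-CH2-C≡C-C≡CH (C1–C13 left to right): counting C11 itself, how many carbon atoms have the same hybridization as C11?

C11 is sp (two π bonds).
C1: sp3
C2: sp3
C3: sp2
C4: sp2
C5: sp3
C6: sp2
C7: sp2
C8: sp3
C9: sp3
C10: sp ✓
C11: sp ✓
C12: sp ✓
C13: sp ✓
4 carbons are sp.

4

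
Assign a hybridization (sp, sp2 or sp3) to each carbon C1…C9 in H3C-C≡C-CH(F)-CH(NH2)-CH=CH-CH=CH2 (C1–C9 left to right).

C1 has 4 σ bonds: steric number 4 → sp3.
C2: 2 σ bonds, plus two π bonds — 2 electron domains, sp.
C3: 2 σ bonds, plus two π bonds — 2 electron domains, sp.
C4 (4 σ bonds) has steric number 4: sp3.
C5: 4 σ bonds; 4 regions of electron density → sp3.
C6 is sp2: 3 σ bonds, plus one π bond, 3 electron-density regions.
C7 has 3 σ bonds, plus one π bond: steric number 3 → sp2.
C8 has 3 σ bonds, plus one π bond: steric number 3 → sp2.
C9 (3 σ bonds, plus one π bond) has steric number 3: sp2.

C1 sp3, C2 sp, C3 sp, C4 sp3, C5 sp3, C6 sp2, C7 sp2, C8 sp2, C9 sp2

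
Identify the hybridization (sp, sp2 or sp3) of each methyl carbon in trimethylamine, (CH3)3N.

sp³

Each methyl carbon: 4 σ bonds — 4 electron domains, sp3.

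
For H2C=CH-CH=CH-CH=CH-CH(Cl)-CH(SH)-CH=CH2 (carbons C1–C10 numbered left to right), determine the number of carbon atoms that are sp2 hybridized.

C1: sp2 ✓
C2: sp2 ✓
C3: sp2 ✓
C4: sp2 ✓
C5: sp2 ✓
C6: sp2 ✓
C7: sp3
C8: sp3
C9: sp2 ✓
C10: sp2 ✓
C1, C2, C3, C4, C5, C6, C9, C10 → 8 sp2 carbons.

8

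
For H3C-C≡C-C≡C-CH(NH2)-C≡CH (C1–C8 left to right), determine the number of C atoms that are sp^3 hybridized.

C1: sp3 ✓
C2: sp
C3: sp
C4: sp
C5: sp
C6: sp3 ✓
C7: sp
C8: sp
C1, C6 → 2 sp3 carbons.

2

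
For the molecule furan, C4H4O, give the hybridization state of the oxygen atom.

One O lone pair is in the aromatic π system (p orbital), the other is in an sp2 hybrid in the ring plane; O has two σ bonds + one in-plane lone pair → sp2.

sp²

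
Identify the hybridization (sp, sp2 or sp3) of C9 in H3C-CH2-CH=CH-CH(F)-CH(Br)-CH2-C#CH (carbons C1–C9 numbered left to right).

sp

C9 (2 σ bonds, plus two π bonds) has steric number 2: sp.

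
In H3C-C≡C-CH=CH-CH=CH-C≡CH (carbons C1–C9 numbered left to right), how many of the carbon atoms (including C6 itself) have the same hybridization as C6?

C6 is sp2 (one π bond).
C1: sp3
C2: sp
C3: sp
C4: sp2 ✓
C5: sp2 ✓
C6: sp2 ✓
C7: sp2 ✓
C8: sp
C9: sp
4 carbons are sp2.

4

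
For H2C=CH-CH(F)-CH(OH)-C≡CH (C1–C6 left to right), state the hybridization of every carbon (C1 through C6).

C1 — 3 σ bonds, plus one π bond. Steric number 3, so sp2.
C2: 3 σ bonds, plus one π bond; 3 regions of electron density → sp2.
C3: 4 σ bonds; 4 regions of electron density → sp3.
C4 has 4 σ bonds: steric number 4 → sp3.
C5: 2 σ bonds, plus two π bonds — 2 electron domains, sp.
C6 has 2 σ bonds, plus two π bonds: steric number 2 → sp.

C1 sp2, C2 sp2, C3 sp3, C4 sp3, C5 sp, C6 sp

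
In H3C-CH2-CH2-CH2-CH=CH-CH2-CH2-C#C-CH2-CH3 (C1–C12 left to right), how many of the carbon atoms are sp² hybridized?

2

C1: sp3
C2: sp3
C3: sp3
C4: sp3
C5: sp2 ✓
C6: sp2 ✓
C7: sp3
C8: sp3
C9: sp
C10: sp
C11: sp3
C12: sp3
C5, C6 → 2 sp2 carbons.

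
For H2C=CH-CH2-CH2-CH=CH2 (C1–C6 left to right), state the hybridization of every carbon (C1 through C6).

C1 sp2, C2 sp2, C3 sp3, C4 sp3, C5 sp2, C6 sp2

C1 has 3 σ bonds, plus one π bond: steric number 3 → sp2.
C2 is sp2: 3 σ bonds, plus one π bond, 3 electron-density regions.
C3: 4 σ bonds — 4 electron domains, sp3.
C4 has 4 σ bonds: steric number 4 → sp3.
C5: 3 σ bonds, plus one π bond — 3 electron domains, sp2.
C6 carries 3 σ bonds, plus one π bond, giving a steric number of 3, so it is sp2.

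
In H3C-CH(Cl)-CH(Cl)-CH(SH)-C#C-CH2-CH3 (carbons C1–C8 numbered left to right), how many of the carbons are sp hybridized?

C1: sp3
C2: sp3
C3: sp3
C4: sp3
C5: sp ✓
C6: sp ✓
C7: sp3
C8: sp3
C5, C6 → 2 sp carbons.

2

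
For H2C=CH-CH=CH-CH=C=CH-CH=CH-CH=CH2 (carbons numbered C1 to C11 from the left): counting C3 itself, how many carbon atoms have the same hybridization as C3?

10

C3 is sp2 (one π bond).
C1: sp2 ✓
C2: sp2 ✓
C3: sp2 ✓
C4: sp2 ✓
C5: sp2 ✓
C6: sp
C7: sp2 ✓
C8: sp2 ✓
C9: sp2 ✓
C10: sp2 ✓
C11: sp2 ✓
10 carbons are sp2.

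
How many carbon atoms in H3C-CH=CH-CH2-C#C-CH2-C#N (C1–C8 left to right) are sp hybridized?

3

C1: sp3
C2: sp2
C3: sp2
C4: sp3
C5: sp ✓
C6: sp ✓
C7: sp3
C8: sp ✓
C5, C6, C8 → 3 sp carbons.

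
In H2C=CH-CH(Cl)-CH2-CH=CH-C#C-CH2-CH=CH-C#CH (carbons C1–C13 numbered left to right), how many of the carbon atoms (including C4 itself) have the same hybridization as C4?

3

C4 is sp3 (only σ bonds).
C1: sp2
C2: sp2
C3: sp3 ✓
C4: sp3 ✓
C5: sp2
C6: sp2
C7: sp
C8: sp
C9: sp3 ✓
C10: sp2
C11: sp2
C12: sp
C13: sp
3 carbons are sp3.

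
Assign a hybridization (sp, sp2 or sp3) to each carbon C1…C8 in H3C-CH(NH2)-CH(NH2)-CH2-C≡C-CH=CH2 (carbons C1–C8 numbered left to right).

C1 (4 σ bonds) has steric number 4: sp3.
C2: 4 σ bonds; 4 regions of electron density → sp3.
C3: 4 σ bonds; 4 regions of electron density → sp3.
C4: 4 σ bonds; 4 regions of electron density → sp3.
C5 is sp: 2 σ bonds, plus two π bonds, 2 electron-density regions.
C6 is sp: 2 σ bonds, plus two π bonds, 2 electron-density regions.
C7: 3 σ bonds, plus one π bond; 3 regions of electron density → sp2.
C8 (3 σ bonds, plus one π bond) has steric number 3: sp2.

C1 sp3, C2 sp3, C3 sp3, C4 sp3, C5 sp, C6 sp, C7 sp2, C8 sp2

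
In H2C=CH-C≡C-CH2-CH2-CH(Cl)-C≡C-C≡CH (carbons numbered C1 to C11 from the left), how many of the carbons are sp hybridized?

6

C1: sp2
C2: sp2
C3: sp ✓
C4: sp ✓
C5: sp3
C6: sp3
C7: sp3
C8: sp ✓
C9: sp ✓
C10: sp ✓
C11: sp ✓
C3, C4, C8, C9, C10, C11 → 6 sp carbons.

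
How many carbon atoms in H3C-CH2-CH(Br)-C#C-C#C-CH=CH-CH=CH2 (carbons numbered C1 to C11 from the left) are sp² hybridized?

4

C1: sp3
C2: sp3
C3: sp3
C4: sp
C5: sp
C6: sp
C7: sp
C8: sp2 ✓
C9: sp2 ✓
C10: sp2 ✓
C11: sp2 ✓
C8, C9, C10, C11 → 4 sp2 carbons.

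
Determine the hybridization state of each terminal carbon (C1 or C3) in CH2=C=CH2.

sp^2

Each terminal carbon (C1 or C3) (3 σ bonds, plus one π bond) has steric number 3: sp2.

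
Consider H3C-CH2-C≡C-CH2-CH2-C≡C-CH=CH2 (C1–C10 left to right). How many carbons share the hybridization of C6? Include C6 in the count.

4

C6 is sp3 (only σ bonds).
C1: sp3 ✓
C2: sp3 ✓
C3: sp
C4: sp
C5: sp3 ✓
C6: sp3 ✓
C7: sp
C8: sp
C9: sp2
C10: sp2
4 carbons are sp3.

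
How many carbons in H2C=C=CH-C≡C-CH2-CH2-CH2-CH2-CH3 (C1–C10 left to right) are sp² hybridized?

C1: sp2 ✓
C2: sp
C3: sp2 ✓
C4: sp
C5: sp
C6: sp3
C7: sp3
C8: sp3
C9: sp3
C10: sp3
C1, C3 → 2 sp2 carbons.

2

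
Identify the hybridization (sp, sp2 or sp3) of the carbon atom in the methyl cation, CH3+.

Three σ bonds to H, empty p orbital → sp2, trigonal planar.

sp^2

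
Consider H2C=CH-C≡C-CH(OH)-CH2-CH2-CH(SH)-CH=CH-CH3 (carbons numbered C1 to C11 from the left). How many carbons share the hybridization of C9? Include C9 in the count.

4

C9 is sp2 (one π bond).
C1: sp2 ✓
C2: sp2 ✓
C3: sp
C4: sp
C5: sp3
C6: sp3
C7: sp3
C8: sp3
C9: sp2 ✓
C10: sp2 ✓
C11: sp3
4 carbons are sp2.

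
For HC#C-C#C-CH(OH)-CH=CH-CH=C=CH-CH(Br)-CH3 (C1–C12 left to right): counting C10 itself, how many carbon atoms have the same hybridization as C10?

C10 is sp2 (one π bond).
C1: sp
C2: sp
C3: sp
C4: sp
C5: sp3
C6: sp2 ✓
C7: sp2 ✓
C8: sp2 ✓
C9: sp
C10: sp2 ✓
C11: sp3
C12: sp3
4 carbons are sp2.

4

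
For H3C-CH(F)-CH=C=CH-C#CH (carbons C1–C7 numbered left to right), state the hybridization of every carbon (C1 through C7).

C1 sp3, C2 sp3, C3 sp2, C4 sp, C5 sp2, C6 sp, C7 sp

C1 — 4 σ bonds. Steric number 4, so sp3.
C2 is sp3: 4 σ bonds, 4 electron-density regions.
C3: 3 σ bonds, plus one π bond — 3 electron domains, sp2.
C4 is sp: 2 σ bonds, plus two π bonds, 2 electron-density regions.
C5 carries 3 σ bonds, plus one π bond, giving a steric number of 3, so it is sp2.
C6 carries 2 σ bonds, plus two π bonds, giving a steric number of 2, so it is sp.
C7 is sp: 2 σ bonds, plus two π bonds, 2 electron-density regions.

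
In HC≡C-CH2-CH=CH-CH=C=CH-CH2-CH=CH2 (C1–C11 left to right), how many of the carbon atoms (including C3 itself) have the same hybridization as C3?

2

C3 is sp3 (only σ bonds).
C1: sp
C2: sp
C3: sp3 ✓
C4: sp2
C5: sp2
C6: sp2
C7: sp
C8: sp2
C9: sp3 ✓
C10: sp2
C11: sp2
2 carbons are sp3.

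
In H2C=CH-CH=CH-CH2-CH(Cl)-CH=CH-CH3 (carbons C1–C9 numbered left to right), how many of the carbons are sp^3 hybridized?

C1: sp2
C2: sp2
C3: sp2
C4: sp2
C5: sp3 ✓
C6: sp3 ✓
C7: sp2
C8: sp2
C9: sp3 ✓
C5, C6, C9 → 3 sp3 carbons.

3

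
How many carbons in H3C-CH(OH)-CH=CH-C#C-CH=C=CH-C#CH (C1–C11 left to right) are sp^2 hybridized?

4

C1: sp3
C2: sp3
C3: sp2 ✓
C4: sp2 ✓
C5: sp
C6: sp
C7: sp2 ✓
C8: sp
C9: sp2 ✓
C10: sp
C11: sp
C3, C4, C7, C9 → 4 sp2 carbons.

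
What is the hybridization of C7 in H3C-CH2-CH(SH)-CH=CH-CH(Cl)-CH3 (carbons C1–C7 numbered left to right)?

C7: 4 σ bonds — 4 electron domains, sp3.

sp³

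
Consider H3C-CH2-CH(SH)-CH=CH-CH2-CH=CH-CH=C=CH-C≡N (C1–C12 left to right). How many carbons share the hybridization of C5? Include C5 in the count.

C5 is sp2 (one π bond).
C1: sp3
C2: sp3
C3: sp3
C4: sp2 ✓
C5: sp2 ✓
C6: sp3
C7: sp2 ✓
C8: sp2 ✓
C9: sp2 ✓
C10: sp
C11: sp2 ✓
C12: sp
6 carbons are sp2.

6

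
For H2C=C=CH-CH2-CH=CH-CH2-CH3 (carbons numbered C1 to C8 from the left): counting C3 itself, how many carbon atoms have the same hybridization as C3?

4

C3 is sp2 (one π bond).
C1: sp2 ✓
C2: sp
C3: sp2 ✓
C4: sp3
C5: sp2 ✓
C6: sp2 ✓
C7: sp3
C8: sp3
4 carbons are sp2.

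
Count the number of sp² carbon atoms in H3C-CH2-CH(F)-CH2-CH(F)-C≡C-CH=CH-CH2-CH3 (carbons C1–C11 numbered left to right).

C1: sp3
C2: sp3
C3: sp3
C4: sp3
C5: sp3
C6: sp
C7: sp
C8: sp2 ✓
C9: sp2 ✓
C10: sp3
C11: sp3
C8, C9 → 2 sp2 carbons.

2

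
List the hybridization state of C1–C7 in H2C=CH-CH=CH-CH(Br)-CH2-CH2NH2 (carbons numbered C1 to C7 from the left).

C1 sp2, C2 sp2, C3 sp2, C4 sp2, C5 sp3, C6 sp3, C7 sp3

C1 carries 3 σ bonds, plus one π bond, giving a steric number of 3, so it is sp2.
C2 (3 σ bonds, plus one π bond) has steric number 3: sp2.
C3 carries 3 σ bonds, plus one π bond, giving a steric number of 3, so it is sp2.
C4 is sp2: 3 σ bonds, plus one π bond, 3 electron-density regions.
C5: 4 σ bonds; 4 regions of electron density → sp3.
C6 has 4 σ bonds: steric number 4 → sp3.
C7 (4 σ bonds) has steric number 4: sp3.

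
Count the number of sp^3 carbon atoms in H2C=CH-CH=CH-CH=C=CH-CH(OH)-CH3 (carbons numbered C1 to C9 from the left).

2

C1: sp2
C2: sp2
C3: sp2
C4: sp2
C5: sp2
C6: sp
C7: sp2
C8: sp3 ✓
C9: sp3 ✓
C8, C9 → 2 sp3 carbons.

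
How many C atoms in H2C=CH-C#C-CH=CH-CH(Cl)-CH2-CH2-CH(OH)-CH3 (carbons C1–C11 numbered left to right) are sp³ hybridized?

5

C1: sp2
C2: sp2
C3: sp
C4: sp
C5: sp2
C6: sp2
C7: sp3 ✓
C8: sp3 ✓
C9: sp3 ✓
C10: sp3 ✓
C11: sp3 ✓
C7, C8, C9, C10, C11 → 5 sp3 carbons.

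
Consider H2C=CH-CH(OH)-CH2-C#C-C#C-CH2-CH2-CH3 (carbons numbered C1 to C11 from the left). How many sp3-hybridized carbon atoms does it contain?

C1: sp2
C2: sp2
C3: sp3 ✓
C4: sp3 ✓
C5: sp
C6: sp
C7: sp
C8: sp
C9: sp3 ✓
C10: sp3 ✓
C11: sp3 ✓
C3, C4, C9, C10, C11 → 5 sp3 carbons.

5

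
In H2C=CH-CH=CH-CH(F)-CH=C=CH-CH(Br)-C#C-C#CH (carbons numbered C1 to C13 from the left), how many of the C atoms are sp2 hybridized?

C1: sp2 ✓
C2: sp2 ✓
C3: sp2 ✓
C4: sp2 ✓
C5: sp3
C6: sp2 ✓
C7: sp
C8: sp2 ✓
C9: sp3
C10: sp
C11: sp
C12: sp
C13: sp
C1, C2, C3, C4, C6, C8 → 6 sp2 carbons.

6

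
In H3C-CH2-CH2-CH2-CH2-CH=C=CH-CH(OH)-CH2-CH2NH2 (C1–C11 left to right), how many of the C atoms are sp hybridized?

C1: sp3
C2: sp3
C3: sp3
C4: sp3
C5: sp3
C6: sp2
C7: sp ✓
C8: sp2
C9: sp3
C10: sp3
C11: sp3
C7 → 1 sp carbon.

1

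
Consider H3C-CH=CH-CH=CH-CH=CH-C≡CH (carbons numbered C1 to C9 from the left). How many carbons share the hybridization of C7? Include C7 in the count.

6

C7 is sp2 (one π bond).
C1: sp3
C2: sp2 ✓
C3: sp2 ✓
C4: sp2 ✓
C5: sp2 ✓
C6: sp2 ✓
C7: sp2 ✓
C8: sp
C9: sp
6 carbons are sp2.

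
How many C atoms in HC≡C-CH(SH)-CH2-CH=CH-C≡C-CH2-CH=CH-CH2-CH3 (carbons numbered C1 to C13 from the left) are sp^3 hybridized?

C1: sp
C2: sp
C3: sp3 ✓
C4: sp3 ✓
C5: sp2
C6: sp2
C7: sp
C8: sp
C9: sp3 ✓
C10: sp2
C11: sp2
C12: sp3 ✓
C13: sp3 ✓
C3, C4, C9, C12, C13 → 5 sp3 carbons.

5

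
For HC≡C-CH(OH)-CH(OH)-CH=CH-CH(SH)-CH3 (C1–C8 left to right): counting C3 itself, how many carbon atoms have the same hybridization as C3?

4

C3 is sp3 (only σ bonds).
C1: sp
C2: sp
C3: sp3 ✓
C4: sp3 ✓
C5: sp2
C6: sp2
C7: sp3 ✓
C8: sp3 ✓
4 carbons are sp3.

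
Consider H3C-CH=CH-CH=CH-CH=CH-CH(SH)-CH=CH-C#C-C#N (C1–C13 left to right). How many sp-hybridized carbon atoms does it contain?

C1: sp3
C2: sp2
C3: sp2
C4: sp2
C5: sp2
C6: sp2
C7: sp2
C8: sp3
C9: sp2
C10: sp2
C11: sp ✓
C12: sp ✓
C13: sp ✓
C11, C12, C13 → 3 sp carbons.

3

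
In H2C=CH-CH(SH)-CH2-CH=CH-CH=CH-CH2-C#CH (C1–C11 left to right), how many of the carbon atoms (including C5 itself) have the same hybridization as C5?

C5 is sp2 (one π bond).
C1: sp2 ✓
C2: sp2 ✓
C3: sp3
C4: sp3
C5: sp2 ✓
C6: sp2 ✓
C7: sp2 ✓
C8: sp2 ✓
C9: sp3
C10: sp
C11: sp
6 carbons are sp2.

6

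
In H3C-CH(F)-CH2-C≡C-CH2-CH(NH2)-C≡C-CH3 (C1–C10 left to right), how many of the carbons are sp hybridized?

C1: sp3
C2: sp3
C3: sp3
C4: sp ✓
C5: sp ✓
C6: sp3
C7: sp3
C8: sp ✓
C9: sp ✓
C10: sp3
C4, C5, C8, C9 → 4 sp carbons.

4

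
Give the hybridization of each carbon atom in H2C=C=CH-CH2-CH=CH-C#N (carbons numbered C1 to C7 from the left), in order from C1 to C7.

C1 sp2, C2 sp, C3 sp2, C4 sp3, C5 sp2, C6 sp2, C7 sp

C1 is sp2: 3 σ bonds, plus one π bond, 3 electron-density regions.
C2 is sp: 2 σ bonds, plus two π bonds, 2 electron-density regions.
C3 carries 3 σ bonds, plus one π bond, giving a steric number of 3, so it is sp2.
C4: 4 σ bonds; 4 regions of electron density → sp3.
C5 carries 3 σ bonds, plus one π bond, giving a steric number of 3, so it is sp2.
C6 (3 σ bonds, plus one π bond) has steric number 3: sp2.
C7 — 2 σ bonds, plus two π bonds. Steric number 2, so sp.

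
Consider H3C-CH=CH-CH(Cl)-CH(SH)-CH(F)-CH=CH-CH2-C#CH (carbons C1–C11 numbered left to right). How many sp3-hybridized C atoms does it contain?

5

C1: sp3 ✓
C2: sp2
C3: sp2
C4: sp3 ✓
C5: sp3 ✓
C6: sp3 ✓
C7: sp2
C8: sp2
C9: sp3 ✓
C10: sp
C11: sp
C1, C4, C5, C6, C9 → 5 sp3 carbons.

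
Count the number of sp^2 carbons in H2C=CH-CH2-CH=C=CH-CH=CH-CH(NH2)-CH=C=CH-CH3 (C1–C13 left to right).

8

C1: sp2 ✓
C2: sp2 ✓
C3: sp3
C4: sp2 ✓
C5: sp
C6: sp2 ✓
C7: sp2 ✓
C8: sp2 ✓
C9: sp3
C10: sp2 ✓
C11: sp
C12: sp2 ✓
C13: sp3
C1, C2, C4, C6, C7, C8, C10, C12 → 8 sp2 carbons.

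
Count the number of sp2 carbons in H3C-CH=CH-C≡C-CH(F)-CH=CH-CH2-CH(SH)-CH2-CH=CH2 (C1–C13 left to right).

C1: sp3
C2: sp2 ✓
C3: sp2 ✓
C4: sp
C5: sp
C6: sp3
C7: sp2 ✓
C8: sp2 ✓
C9: sp3
C10: sp3
C11: sp3
C12: sp2 ✓
C13: sp2 ✓
C2, C3, C7, C8, C12, C13 → 6 sp2 carbons.

6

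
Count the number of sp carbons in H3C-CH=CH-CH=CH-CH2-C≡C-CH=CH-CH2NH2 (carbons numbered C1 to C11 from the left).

2

C1: sp3
C2: sp2
C3: sp2
C4: sp2
C5: sp2
C6: sp3
C7: sp ✓
C8: sp ✓
C9: sp2
C10: sp2
C11: sp3
C7, C8 → 2 sp carbons.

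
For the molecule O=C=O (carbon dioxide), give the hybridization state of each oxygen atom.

One σ bond + two lone pairs = steric number 3 → sp2.

sp²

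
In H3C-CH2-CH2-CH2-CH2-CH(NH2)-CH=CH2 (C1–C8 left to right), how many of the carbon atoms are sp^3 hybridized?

6

C1: sp3 ✓
C2: sp3 ✓
C3: sp3 ✓
C4: sp3 ✓
C5: sp3 ✓
C6: sp3 ✓
C7: sp2
C8: sp2
C1, C2, C3, C4, C5, C6 → 6 sp3 carbons.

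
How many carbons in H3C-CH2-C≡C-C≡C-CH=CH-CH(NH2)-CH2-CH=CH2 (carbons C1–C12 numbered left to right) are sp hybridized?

C1: sp3
C2: sp3
C3: sp ✓
C4: sp ✓
C5: sp ✓
C6: sp ✓
C7: sp2
C8: sp2
C9: sp3
C10: sp3
C11: sp2
C12: sp2
C3, C4, C5, C6 → 4 sp carbons.

4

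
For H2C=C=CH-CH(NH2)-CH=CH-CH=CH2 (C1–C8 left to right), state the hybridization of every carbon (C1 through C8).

C1 sp2, C2 sp, C3 sp2, C4 sp3, C5 sp2, C6 sp2, C7 sp2, C8 sp2

C1 is sp2: 3 σ bonds, plus one π bond, 3 electron-density regions.
C2 — 2 σ bonds, plus two π bonds. Steric number 2, so sp.
C3 — 3 σ bonds, plus one π bond. Steric number 3, so sp2.
C4 (4 σ bonds) has steric number 4: sp3.
C5 (3 σ bonds, plus one π bond) has steric number 3: sp2.
C6 carries 3 σ bonds, plus one π bond, giving a steric number of 3, so it is sp2.
C7 (3 σ bonds, plus one π bond) has steric number 3: sp2.
C8 has 3 σ bonds, plus one π bond: steric number 3 → sp2.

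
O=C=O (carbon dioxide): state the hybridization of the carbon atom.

sp

Two σ bonds, two π bonds → steric number 2 → sp.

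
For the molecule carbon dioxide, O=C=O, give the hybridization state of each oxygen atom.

sp2

One σ bond + two lone pairs = steric number 3 → sp2.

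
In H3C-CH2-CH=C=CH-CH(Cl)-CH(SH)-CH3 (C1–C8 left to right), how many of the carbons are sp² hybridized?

C1: sp3
C2: sp3
C3: sp2 ✓
C4: sp
C5: sp2 ✓
C6: sp3
C7: sp3
C8: sp3
C3, C5 → 2 sp2 carbons.

2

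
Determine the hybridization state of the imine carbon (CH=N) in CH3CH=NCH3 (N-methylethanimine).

The imine carbon (CH=N) is sp2: 3 σ bonds, plus one π bond, 3 electron-density regions.

sp^2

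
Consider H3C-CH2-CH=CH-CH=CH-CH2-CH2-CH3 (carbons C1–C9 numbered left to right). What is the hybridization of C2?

C2 has 4 σ bonds: steric number 4 → sp3.

sp^3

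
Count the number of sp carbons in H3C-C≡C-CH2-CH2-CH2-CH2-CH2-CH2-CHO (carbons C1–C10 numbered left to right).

2

C1: sp3
C2: sp ✓
C3: sp ✓
C4: sp3
C5: sp3
C6: sp3
C7: sp3
C8: sp3
C9: sp3
C10: sp2
C2, C3 → 2 sp carbons.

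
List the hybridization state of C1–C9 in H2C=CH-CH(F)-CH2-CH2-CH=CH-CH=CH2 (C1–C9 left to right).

C1 sp2, C2 sp2, C3 sp3, C4 sp3, C5 sp3, C6 sp2, C7 sp2, C8 sp2, C9 sp2

C1 (3 σ bonds, plus one π bond) has steric number 3: sp2.
C2 carries 3 σ bonds, plus one π bond, giving a steric number of 3, so it is sp2.
C3 has 4 σ bonds: steric number 4 → sp3.
C4 is sp3: 4 σ bonds, 4 electron-density regions.
C5: 4 σ bonds — 4 electron domains, sp3.
C6: 3 σ bonds, plus one π bond; 3 regions of electron density → sp2.
C7 carries 3 σ bonds, plus one π bond, giving a steric number of 3, so it is sp2.
C8 has 3 σ bonds, plus one π bond: steric number 3 → sp2.
C9: 3 σ bonds, plus one π bond; 3 regions of electron density → sp2.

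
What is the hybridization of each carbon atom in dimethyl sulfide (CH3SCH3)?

Each carbon atom — 4 σ bonds. Steric number 4, so sp3.

sp³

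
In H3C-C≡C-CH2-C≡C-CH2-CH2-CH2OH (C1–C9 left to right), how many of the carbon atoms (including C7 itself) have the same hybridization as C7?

5

C7 is sp3 (only σ bonds).
C1: sp3 ✓
C2: sp
C3: sp
C4: sp3 ✓
C5: sp
C6: sp
C7: sp3 ✓
C8: sp3 ✓
C9: sp3 ✓
5 carbons are sp3.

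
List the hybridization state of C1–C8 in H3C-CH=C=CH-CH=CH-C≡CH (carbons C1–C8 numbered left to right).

C1 sp3, C2 sp2, C3 sp, C4 sp2, C5 sp2, C6 sp2, C7 sp, C8 sp

C1: 4 σ bonds — 4 electron domains, sp3.
C2: 3 σ bonds, plus one π bond — 3 electron domains, sp2.
C3 — 2 σ bonds, plus two π bonds. Steric number 2, so sp.
C4: 3 σ bonds, plus one π bond — 3 electron domains, sp2.
C5 — 3 σ bonds, plus one π bond. Steric number 3, so sp2.
C6: 3 σ bonds, plus one π bond — 3 electron domains, sp2.
C7 has 2 σ bonds, plus two π bonds: steric number 2 → sp.
C8: 2 σ bonds, plus two π bonds — 2 electron domains, sp.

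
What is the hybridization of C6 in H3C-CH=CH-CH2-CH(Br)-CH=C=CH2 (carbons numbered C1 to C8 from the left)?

C6 carries 3 σ bonds, plus one π bond, giving a steric number of 3, so it is sp2.

sp^2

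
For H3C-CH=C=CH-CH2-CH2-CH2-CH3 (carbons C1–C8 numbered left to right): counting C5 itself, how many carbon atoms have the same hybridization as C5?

C5 is sp3 (only σ bonds).
C1: sp3 ✓
C2: sp2
C3: sp
C4: sp2
C5: sp3 ✓
C6: sp3 ✓
C7: sp3 ✓
C8: sp3 ✓
5 carbons are sp3.

5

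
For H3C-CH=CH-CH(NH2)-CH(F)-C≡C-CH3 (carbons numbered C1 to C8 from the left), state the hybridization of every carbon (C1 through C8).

C1 is sp3: 4 σ bonds, 4 electron-density regions.
C2 (3 σ bonds, plus one π bond) has steric number 3: sp2.
C3 has 3 σ bonds, plus one π bond: steric number 3 → sp2.
C4 (4 σ bonds) has steric number 4: sp3.
C5 has 4 σ bonds: steric number 4 → sp3.
C6 — 2 σ bonds, plus two π bonds. Steric number 2, so sp.
C7 carries 2 σ bonds, plus two π bonds, giving a steric number of 2, so it is sp.
C8 — 4 σ bonds. Steric number 4, so sp3.

C1 sp3, C2 sp2, C3 sp2, C4 sp3, C5 sp3, C6 sp, C7 sp, C8 sp3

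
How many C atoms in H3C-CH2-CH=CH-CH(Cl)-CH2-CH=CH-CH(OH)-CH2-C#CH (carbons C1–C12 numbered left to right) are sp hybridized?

C1: sp3
C2: sp3
C3: sp2
C4: sp2
C5: sp3
C6: sp3
C7: sp2
C8: sp2
C9: sp3
C10: sp3
C11: sp ✓
C12: sp ✓
C11, C12 → 2 sp carbons.

2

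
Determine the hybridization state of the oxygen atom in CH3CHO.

The oxygen atom — 1 σ bond and 2 lone pairs, plus one π bond. Steric number 3, so sp2.

sp^2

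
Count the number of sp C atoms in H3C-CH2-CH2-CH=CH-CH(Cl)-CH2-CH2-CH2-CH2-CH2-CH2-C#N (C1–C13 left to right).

C1: sp3
C2: sp3
C3: sp3
C4: sp2
C5: sp2
C6: sp3
C7: sp3
C8: sp3
C9: sp3
C10: sp3
C11: sp3
C12: sp3
C13: sp ✓
C13 → 1 sp carbon.

1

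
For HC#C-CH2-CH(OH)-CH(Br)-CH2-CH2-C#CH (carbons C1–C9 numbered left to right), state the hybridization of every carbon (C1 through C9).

C1 sp, C2 sp, C3 sp3, C4 sp3, C5 sp3, C6 sp3, C7 sp3, C8 sp, C9 sp

C1 is sp: 2 σ bonds, plus two π bonds, 2 electron-density regions.
C2 carries 2 σ bonds, plus two π bonds, giving a steric number of 2, so it is sp.
C3: 4 σ bonds; 4 regions of electron density → sp3.
C4: 4 σ bonds; 4 regions of electron density → sp3.
C5 (4 σ bonds) has steric number 4: sp3.
C6: 4 σ bonds; 4 regions of electron density → sp3.
C7 — 4 σ bonds. Steric number 4, so sp3.
C8: 2 σ bonds, plus two π bonds; 2 regions of electron density → sp.
C9 (2 σ bonds, plus two π bonds) has steric number 2: sp.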